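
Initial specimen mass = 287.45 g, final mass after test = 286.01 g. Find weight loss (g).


Weight loss = initial − final
WL = 287.45 − 286.01 = 1.44 g

1.44 g


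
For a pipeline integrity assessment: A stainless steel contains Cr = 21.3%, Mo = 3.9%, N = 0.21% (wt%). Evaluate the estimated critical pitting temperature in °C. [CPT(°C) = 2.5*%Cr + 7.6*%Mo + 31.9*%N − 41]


Apply the ASTM G48 empirical CPT estimate: CPT(°C) = 2.5*%Cr + 7.6*%Mo + 31.9*%N − 41
2.5*21.3 = 53.25; 7.6*3.9 = 29.64; 31.9*0.21 = 6.699
CPT = 53.25 + 29.64 + 6.699 − 41 = 48.589 °C
Rounded to 0.1 °C: CPT ≈ 48.6 °C

48.6 °C


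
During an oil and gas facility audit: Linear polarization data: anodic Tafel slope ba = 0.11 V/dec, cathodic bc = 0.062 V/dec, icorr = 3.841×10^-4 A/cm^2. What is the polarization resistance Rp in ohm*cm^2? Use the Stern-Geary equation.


Apply the Stern-Geary equation: Rp = ba*bc / (2.303*icorr*(ba+bc))
ba*bc = 0.11*0.062 = 0.00682
ba+bc = 0.172; 2.303*icorr*(ba+bc) = 2.303*3.841×10^-4*0.172 = 1.5214816×10^-4
Rp = 0.00682 / 1.5214816×10^-4 = 44.8 ohm*cm^2

44.8 ohm*cm^2


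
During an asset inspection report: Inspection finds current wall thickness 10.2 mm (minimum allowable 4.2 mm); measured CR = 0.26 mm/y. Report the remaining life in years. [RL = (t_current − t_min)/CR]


Apply the remaining-life relation: RL = (t_current − t_min) / CR
RL = (10.2 − 4.2) / 0.26 = 6.0 / 0.26 = 23.1 years

23.1 years


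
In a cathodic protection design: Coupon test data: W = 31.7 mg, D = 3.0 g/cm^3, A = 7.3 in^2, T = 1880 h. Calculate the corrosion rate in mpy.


Apply the mpy weight-loss relation: CR = 534 * W / (D * A * T)
Numerator: 534 * 31.7 = 16927.8
Denominator: 3.0 * 7.3 * 1880 = 41172.0
CR = 16927.8 / 41172.0 = 0.41115 mpy

0.41115 mpy


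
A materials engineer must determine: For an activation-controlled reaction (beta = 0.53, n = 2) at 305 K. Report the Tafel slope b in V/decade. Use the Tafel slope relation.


Apply the Tafel slope relation: b = 2.303*R*T/(beta*n*F)
Numerator: 2.303 * 8.314 * 305 = 5839.88
Denominator: 0.53 * 2 * 96485 = 102274.1
b = 5839.88 / 102274.1 = 0.0571 V/decade

0.0571 V/decade


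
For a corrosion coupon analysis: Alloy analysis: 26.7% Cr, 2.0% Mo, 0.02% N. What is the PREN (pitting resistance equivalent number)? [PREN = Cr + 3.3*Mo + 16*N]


Apply the PREN formula: PREN = Cr + 3.3*Mo + 16*N
PREN = 26.7 + 3.3*2.0 + 16*0.02
PREN = 26.7 + 6.6 + 0.32 = 33.62

33.62


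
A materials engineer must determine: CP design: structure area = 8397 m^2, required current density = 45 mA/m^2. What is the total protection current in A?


I = area * current density, then convert mA → A (÷1000)
I = 8397 * 45 / 1000 = 377.87 A

377.87 A


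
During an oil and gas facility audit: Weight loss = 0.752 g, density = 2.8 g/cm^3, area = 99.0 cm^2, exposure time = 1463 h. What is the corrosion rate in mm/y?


Apply the mm/y weight-loss relation: CR = 87600 * W / (D * A * T)
Numerator: 87600 * 0.752 = 65875.2
Denominator: 2.8 * 99.0 * 1463 = 405543.6
CR = 65875.2 / 405543.6 = 0.1624 mm/y

0.1624 mm/y


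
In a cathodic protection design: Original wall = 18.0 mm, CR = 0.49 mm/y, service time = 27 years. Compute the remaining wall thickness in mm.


Remaining wall = original − CR × time
t = 18.0 − 0.49*27 = 18.0 − 13.23 = 4.77 mm

4.77 mm


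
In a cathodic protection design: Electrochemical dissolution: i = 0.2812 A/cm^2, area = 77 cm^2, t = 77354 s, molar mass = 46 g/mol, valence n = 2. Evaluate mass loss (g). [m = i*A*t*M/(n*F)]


Apply Faraday's law: m = i*A*t*M / (n*F)
Total charge passed Q = i*A*t = 0.2812*77*77354 = 1674899.7496 C
m = Q*M/(n*F) = 1674899.7496*46/(2*96485) = 399.261 g

399.261 g


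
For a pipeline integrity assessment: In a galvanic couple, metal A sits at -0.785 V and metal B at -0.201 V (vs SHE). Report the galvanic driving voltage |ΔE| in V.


Driving voltage is the absolute potential difference.
|ΔE| = |-0.785 − (-0.201)| = 0.584 V

0.584 V


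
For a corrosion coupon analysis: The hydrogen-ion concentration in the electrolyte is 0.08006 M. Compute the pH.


pH = −log10[H+]
pH = −log10(0.08006) = 1.1

1.1


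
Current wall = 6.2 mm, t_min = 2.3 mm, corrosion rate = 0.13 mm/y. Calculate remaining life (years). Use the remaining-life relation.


Apply the remaining-life relation: RL = (t_current − t_min) / CR
RL = (6.2 − 2.3) / 0.13 = 3.9 / 0.13 = 30.0 years

30.0 years


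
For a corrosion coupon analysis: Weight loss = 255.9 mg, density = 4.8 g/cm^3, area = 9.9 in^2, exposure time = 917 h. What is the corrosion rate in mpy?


Apply the mpy weight-loss relation: CR = 534 * W / (D * A * T)
Numerator: 534 * 255.9 = 136650.6
Denominator: 4.8 * 9.9 * 917 = 43575.84
CR = 136650.6 / 43575.84 = 3.1359 mpy

3.1359 mpy


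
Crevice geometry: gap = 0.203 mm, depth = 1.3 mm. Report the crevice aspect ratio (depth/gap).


Aspect ratio = depth / gap
Ratio = 1.3 / 0.203 = 6.4

6.4


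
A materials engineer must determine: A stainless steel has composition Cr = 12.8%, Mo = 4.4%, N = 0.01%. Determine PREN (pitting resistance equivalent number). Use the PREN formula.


Apply the PREN formula: PREN = Cr + 3.3*Mo + 16*N
PREN = 12.8 + 3.3*4.4 + 16*0.01
PREN = 12.8 + 14.52 + 0.16 = 27.48

27.48


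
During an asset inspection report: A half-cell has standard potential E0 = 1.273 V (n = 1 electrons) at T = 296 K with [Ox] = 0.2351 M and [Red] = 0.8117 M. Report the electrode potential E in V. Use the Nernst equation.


Apply the Nernst equation: E = E0 + (RT/nF)*ln([Ox]/[Red])
Step 1: RT/nF = 8.314*296/(1*96485) = 0.02550598 V
Step 2: [Ox]/[Red] = 0.2351/0.8117 = 0.289639
Step 3: ln(0.289639) = -1.23912
Step 4: correction = 0.02550598 * -1.23912 = -0.032 V
E = 1.273 + -0.032 = 1.241 V

1.241 V


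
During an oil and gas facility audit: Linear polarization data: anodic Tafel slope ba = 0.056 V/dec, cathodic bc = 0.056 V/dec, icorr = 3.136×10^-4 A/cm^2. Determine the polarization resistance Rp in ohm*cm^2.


Apply the Stern-Geary equation: Rp = ba*bc / (2.303*icorr*(ba+bc))
ba*bc = 0.056*0.056 = 0.003136
ba+bc = 0.112; 2.303*icorr*(ba+bc) = 2.303*3.136×10^-4*0.112 = 8.088873×10^-5
Rp = 0.003136 / 8.088873×10^-5 = 38.8 ohm*cm^2

38.8 ohm*cm^2


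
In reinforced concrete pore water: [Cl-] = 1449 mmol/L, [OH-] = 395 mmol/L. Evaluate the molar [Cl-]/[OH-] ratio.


Threshold parameter = [Cl-] / [OH-] (molar basis; both in mmol/L, so units cancel)
Ratio = 1449 / 395 = 3.67

3.67


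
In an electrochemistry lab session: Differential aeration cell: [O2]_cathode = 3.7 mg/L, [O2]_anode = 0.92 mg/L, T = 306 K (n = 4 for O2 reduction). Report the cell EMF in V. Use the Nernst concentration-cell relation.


Apply the Nernst concentration-cell relation: E = (RT/nF)*ln(C_cathode/C_anode)
RT/nF = 8.314*306/(4*96485) = 0.00659192 V
ln(3.7/0.92) = 1.39171
E = 0.00659192 * 1.39171 = 0.00917 V

0.00917 V


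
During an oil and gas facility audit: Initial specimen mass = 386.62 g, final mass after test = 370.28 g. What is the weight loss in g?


Weight loss = initial − final
WL = 386.62 − 370.28 = 16.34 g

16.34 g


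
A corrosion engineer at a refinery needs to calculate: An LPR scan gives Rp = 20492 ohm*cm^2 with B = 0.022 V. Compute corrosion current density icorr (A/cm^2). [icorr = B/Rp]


Apply the Stern-Geary relation: icorr = B / Rp
icorr = 0.022 / 20492 = 1.074×10^-6 A/cm^2

1.074×10^-6 A/cm^2


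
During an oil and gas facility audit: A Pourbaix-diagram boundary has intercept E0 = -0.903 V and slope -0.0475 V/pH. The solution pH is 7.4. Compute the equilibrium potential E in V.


Apply the Pourbaix line equation: E = E0 + slope*pH
E = -0.903 + (-0.0475)*7.4 = -0.903 + (-0.3515) = -1.2545 V
Rounded to 4 decimal places: E = -1.2545 V

-1.2545 V


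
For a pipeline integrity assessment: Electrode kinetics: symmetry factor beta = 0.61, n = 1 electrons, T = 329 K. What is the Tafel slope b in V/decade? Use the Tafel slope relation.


Apply the Tafel slope relation: b = 2.303*R*T/(beta*n*F)
Numerator: 2.303 * 8.314 * 329 = 6299.41
Denominator: 0.61 * 1 * 96485 = 58855.85
b = 6299.41 / 58855.85 = 0.107 V/decade

0.107 V/decade


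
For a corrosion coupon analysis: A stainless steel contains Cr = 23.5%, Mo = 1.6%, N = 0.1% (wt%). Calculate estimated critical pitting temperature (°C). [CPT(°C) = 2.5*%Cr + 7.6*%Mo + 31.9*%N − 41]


Apply the ASTM G48 empirical CPT estimate: CPT(°C) = 2.5*%Cr + 7.6*%Mo + 31.9*%N − 41
2.5*23.5 = 58.75; 7.6*1.6 = 12.16; 31.9*0.1 = 3.19
CPT = 58.75 + 12.16 + 3.19 − 41 = 33.1 °C
Rounded to 0.1 °C: CPT ≈ 33.1 °C

33.1 °C


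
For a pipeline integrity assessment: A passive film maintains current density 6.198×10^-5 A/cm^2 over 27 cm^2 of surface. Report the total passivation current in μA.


I = i_pass * A, then convert A → μA (×10^6)
I = 6.198×10^-5 * 27 * 10^6 = 1673.46 μA

1673.46 μA


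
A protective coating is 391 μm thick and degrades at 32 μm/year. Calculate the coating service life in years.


Service life = thickness / degradation rate
Life = 391 / 32 = 12.2 years

12.2 years


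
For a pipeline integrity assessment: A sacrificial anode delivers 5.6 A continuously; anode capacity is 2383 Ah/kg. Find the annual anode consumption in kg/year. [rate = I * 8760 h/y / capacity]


Annual consumption = current * hours per year / capacity
Rate = 5.6 * 8760 / 2383 = 20.6 kg/year

20.6 kg/year


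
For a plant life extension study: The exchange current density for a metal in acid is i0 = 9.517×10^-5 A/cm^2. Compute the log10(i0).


i0 = 9.517×10^-5 A/cm^2
log10(i0) = -4.021

-4.021


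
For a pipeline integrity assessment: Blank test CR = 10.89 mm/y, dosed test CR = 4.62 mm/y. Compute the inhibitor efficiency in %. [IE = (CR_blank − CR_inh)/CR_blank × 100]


Apply the inhibitor-efficiency definition: IE = (CR_blank − CR_inh)/CR_blank × 100
IE = (10.89 − 4.62) / 10.89 × 100
IE = 6.27 / 10.89 × 100 = 57.6 %

57.6 %


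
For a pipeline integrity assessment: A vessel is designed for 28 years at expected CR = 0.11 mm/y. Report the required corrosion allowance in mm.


Corrosion allowance = CR × design life
CA = 0.11 * 28 = 3.08 mm

3.08 mm


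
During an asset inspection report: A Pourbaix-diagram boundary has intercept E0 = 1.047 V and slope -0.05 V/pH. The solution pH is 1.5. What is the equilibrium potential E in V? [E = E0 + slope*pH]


Apply the Pourbaix line equation: E = E0 + slope*pH
E = 1.047 + (-0.05)*1.5 = 1.047 + (-0.075) = 0.972 V
Rounded to 3 decimal places: E = 0.972 V

0.972 V


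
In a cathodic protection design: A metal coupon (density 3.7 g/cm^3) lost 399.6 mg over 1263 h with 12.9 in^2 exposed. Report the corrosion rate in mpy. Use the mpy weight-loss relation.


Apply the mpy weight-loss relation: CR = 534 * W / (D * A * T)
Numerator: 534 * 399.6 = 213386.4
Denominator: 3.7 * 12.9 * 1263 = 60282.99
CR = 213386.4 / 60282.99 = 3.53974 mpy

3.53974 mpy


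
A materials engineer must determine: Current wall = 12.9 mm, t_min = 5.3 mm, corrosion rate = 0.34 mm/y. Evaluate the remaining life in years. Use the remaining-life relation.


Apply the remaining-life relation: RL = (t_current − t_min) / CR
RL = (12.9 − 5.3) / 0.34 = 7.6 / 0.34 = 22.4 years

22.4 years


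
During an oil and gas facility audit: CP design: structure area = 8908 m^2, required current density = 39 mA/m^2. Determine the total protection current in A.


I = area * current density, then convert mA → A (÷1000)
I = 8908 * 39 / 1000 = 347.41 A

347.41 A


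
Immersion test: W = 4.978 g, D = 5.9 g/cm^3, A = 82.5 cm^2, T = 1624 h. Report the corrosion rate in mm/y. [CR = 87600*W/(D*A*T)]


Apply the mm/y weight-loss relation: CR = 87600 * W / (D * A * T)
Numerator: 87600 * 4.978 = 436072.8
Denominator: 5.9 * 82.5 * 1624 = 790482.0
CR = 436072.8 / 790482.0 = 0.551654 mm/y

0.551654 mm/y


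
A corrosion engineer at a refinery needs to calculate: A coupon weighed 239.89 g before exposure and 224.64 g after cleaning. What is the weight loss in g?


Weight loss = initial − final
WL = 239.89 − 224.64 = 15.25 g

15.25 g


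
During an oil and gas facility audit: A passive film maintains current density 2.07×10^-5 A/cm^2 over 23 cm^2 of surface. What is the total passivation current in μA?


I = i_pass * A, then convert A → μA (×10^6)
I = 2.07×10^-5 * 23 * 10^6 = 476.1 μA

476.1 μA


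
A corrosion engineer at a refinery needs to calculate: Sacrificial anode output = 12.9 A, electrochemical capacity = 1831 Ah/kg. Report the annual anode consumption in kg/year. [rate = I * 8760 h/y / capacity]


Annual consumption = current * hours per year / capacity
Rate = 12.9 * 8760 / 1831 = 61.7 kg/year

61.7 kg/year


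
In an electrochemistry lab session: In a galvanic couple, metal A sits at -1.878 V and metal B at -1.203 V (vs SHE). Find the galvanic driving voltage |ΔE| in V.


Driving voltage is the absolute potential difference.
|ΔE| = |-1.878 − (-1.203)| = 0.675 V

0.675 V


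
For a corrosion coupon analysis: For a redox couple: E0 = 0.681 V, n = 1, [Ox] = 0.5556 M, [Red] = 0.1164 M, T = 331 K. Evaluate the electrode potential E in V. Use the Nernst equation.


Apply the Nernst equation: E = E0 + (RT/nF)*ln([Ox]/[Red])
Step 1: RT/nF = 8.314*331/(1*96485) = 0.02852188 V
Step 2: [Ox]/[Red] = 0.5556/0.1164 = 4.773196
Step 3: ln(4.773196) = 1.563016
Step 4: correction = 0.02852188 * 1.563016 = 0.0446 V
E = 0.681 + 0.0446 = 0.7256 V

0.7256 V


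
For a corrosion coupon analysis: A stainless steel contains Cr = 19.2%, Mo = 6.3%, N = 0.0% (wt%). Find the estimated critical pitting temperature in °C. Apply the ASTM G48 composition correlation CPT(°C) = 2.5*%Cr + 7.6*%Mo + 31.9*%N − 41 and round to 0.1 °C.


Apply the ASTM G48 empirical CPT estimate: CPT(°C) = 2.5*%Cr + 7.6*%Mo + 31.9*%N − 41
2.5*19.2 = 48; 7.6*6.3 = 47.88; 31.9*0.0 = 0
CPT = 48 + 47.88 + 0 − 41 = 54.88 °C
Rounded to 0.1 °C: CPT ≈ 54.9 °C

54.9 °C


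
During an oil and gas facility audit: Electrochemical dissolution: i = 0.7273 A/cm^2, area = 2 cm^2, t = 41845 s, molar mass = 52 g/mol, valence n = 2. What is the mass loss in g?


Apply Faraday's law: m = i*A*t*M / (n*F)
Total charge passed Q = i*A*t = 0.7273*2*41845 = 60867.737 C
m = Q*M/(n*F) = 60867.737*52/(2*96485) = 16.40215 g

16.40215 g


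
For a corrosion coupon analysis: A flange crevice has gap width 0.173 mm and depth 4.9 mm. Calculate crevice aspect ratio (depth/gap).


Aspect ratio = depth / gap
Ratio = 4.9 / 0.173 = 28.3

28.3


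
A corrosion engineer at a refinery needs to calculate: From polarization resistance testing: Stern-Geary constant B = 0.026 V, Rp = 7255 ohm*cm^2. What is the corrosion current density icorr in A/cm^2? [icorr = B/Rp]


Apply the Stern-Geary relation: icorr = B / Rp
icorr = 0.026 / 7255 = 3.584×10^-6 A/cm^2

3.584×10^-6 A/cm^2


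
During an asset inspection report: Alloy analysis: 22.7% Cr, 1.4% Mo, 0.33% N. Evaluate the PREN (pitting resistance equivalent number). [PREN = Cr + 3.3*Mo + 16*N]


Apply the PREN formula: PREN = Cr + 3.3*Mo + 16*N
PREN = 22.7 + 3.3*1.4 + 16*0.33
PREN = 22.7 + 4.62 + 5.28 = 32.6

32.6


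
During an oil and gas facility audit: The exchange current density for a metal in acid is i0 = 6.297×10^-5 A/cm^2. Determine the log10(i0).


i0 = 6.297×10^-5 A/cm^2
log10(i0) = -4.201

-4.201


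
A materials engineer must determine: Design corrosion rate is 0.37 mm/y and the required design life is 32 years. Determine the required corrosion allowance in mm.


Corrosion allowance = CR × design life
CA = 0.37 * 32 = 11.84 mm

11.84 mm


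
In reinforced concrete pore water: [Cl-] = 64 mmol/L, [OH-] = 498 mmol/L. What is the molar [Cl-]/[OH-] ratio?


Threshold parameter = [Cl-] / [OH-] (molar basis; both in mmol/L, so units cancel)
Ratio = 64 / 498 = 0.13

0.13


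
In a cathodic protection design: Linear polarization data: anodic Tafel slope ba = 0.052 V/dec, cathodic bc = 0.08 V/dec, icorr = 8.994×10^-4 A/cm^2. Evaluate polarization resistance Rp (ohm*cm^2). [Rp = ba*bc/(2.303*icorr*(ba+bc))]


Apply the Stern-Geary equation: Rp = ba*bc / (2.303*icorr*(ba+bc))
ba*bc = 0.052*0.08 = 0.00416
ba+bc = 0.132; 2.303*icorr*(ba+bc) = 2.303*8.994×10^-4*0.132 = 2.73414×10^-4
Rp = 0.00416 / 2.73414×10^-4 = 15.22 ohm*cm^2

15.22 ohm*cm^2


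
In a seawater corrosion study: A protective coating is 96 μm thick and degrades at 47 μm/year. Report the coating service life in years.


Service life = thickness / degradation rate
Life = 96 / 47 = 2.0 years

2.0 years


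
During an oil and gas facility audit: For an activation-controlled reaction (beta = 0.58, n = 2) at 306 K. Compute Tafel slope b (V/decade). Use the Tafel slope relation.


Apply the Tafel slope relation: b = 2.303*R*T/(beta*n*F)
Numerator: 2.303 * 8.314 * 306 = 5859.03
Denominator: 0.58 * 2 * 96485 = 111922.6
b = 5859.03 / 111922.6 = 0.0523 V/decade

0.0523 V/decade


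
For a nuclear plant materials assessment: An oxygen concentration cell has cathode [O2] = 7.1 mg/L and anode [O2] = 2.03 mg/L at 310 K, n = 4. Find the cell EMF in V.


Apply the Nernst concentration-cell relation: E = (RT/nF)*ln(C_cathode/C_anode)
RT/nF = 8.314*310/(4*96485) = 0.00667808 V
ln(7.1/2.03) = 1.25206
E = 0.00667808 * 1.25206 = 0.00836 V

0.00836 V


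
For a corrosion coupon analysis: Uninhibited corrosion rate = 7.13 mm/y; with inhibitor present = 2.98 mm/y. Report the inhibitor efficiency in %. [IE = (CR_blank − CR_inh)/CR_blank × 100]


Apply the inhibitor-efficiency definition: IE = (CR_blank − CR_inh)/CR_blank × 100
IE = (7.13 − 2.98) / 7.13 × 100
IE = 4.15 / 7.13 × 100 = 58.2 %

58.2 %


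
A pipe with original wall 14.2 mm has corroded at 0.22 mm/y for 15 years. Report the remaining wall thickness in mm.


Remaining wall = original − CR × time
t = 14.2 − 0.22*15 = 14.2 − 3.3 = 10.9 mm

10.9 mm


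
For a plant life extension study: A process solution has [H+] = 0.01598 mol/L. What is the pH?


pH = −log10[H+]
pH = −log10(0.01598) = 1.8

1.8


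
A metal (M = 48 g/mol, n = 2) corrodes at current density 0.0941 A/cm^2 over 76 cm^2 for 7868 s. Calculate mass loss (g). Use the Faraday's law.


Apply Faraday's law: m = i*A*t*M / (n*F)
Total charge passed Q = i*A*t = 0.0941*76*7868 = 56268.7888 C
m = Q*M/(n*F) = 56268.7888*48/(2*96485) = 13.996 g

13.996 g


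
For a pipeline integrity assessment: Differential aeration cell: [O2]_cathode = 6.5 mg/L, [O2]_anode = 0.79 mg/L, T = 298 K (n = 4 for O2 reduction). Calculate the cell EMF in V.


Apply the Nernst concentration-cell relation: E = (RT/nF)*ln(C_cathode/C_anode)
RT/nF = 8.314*298/(4*96485) = 0.00641958 V
ln(6.5/0.79) = 2.10752
E = 0.00641958 * 2.10752 = 0.01353 V

0.01353 V


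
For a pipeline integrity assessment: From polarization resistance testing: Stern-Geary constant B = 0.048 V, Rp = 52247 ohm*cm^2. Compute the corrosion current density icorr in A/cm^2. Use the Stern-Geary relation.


Apply the Stern-Geary relation: icorr = B / Rp
icorr = 0.048 / 52247 = 9.187×10^-7 A/cm^2

9.187×10^-7 A/cm^2


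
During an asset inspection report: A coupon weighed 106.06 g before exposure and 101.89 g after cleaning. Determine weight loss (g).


Weight loss = initial − final
WL = 106.06 − 101.89 = 4.17 g

4.17 g


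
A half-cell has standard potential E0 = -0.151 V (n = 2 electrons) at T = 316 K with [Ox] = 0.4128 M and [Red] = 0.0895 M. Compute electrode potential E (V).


Apply the Nernst equation: E = E0 + (RT/nF)*ln([Ox]/[Red])
Step 1: RT/nF = 8.314*316/(2*96485) = 0.01361468 V
Step 2: [Ox]/[Red] = 0.4128/0.0895 = 4.612291
Step 3: ln(4.612291) = 1.528725
Step 4: correction = 0.01361468 * 1.528725 = 0.021 V
E = -0.151 + 0.021 = -0.13 V

-0.13 V


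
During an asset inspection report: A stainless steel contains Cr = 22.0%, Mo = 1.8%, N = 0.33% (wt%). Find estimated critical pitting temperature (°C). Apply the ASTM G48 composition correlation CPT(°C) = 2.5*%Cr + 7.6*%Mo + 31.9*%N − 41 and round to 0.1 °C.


Apply the ASTM G48 empirical CPT estimate: CPT(°C) = 2.5*%Cr + 7.6*%Mo + 31.9*%N − 41
2.5*22.0 = 55; 7.6*1.8 = 13.68; 31.9*0.33 = 10.527
CPT = 55 + 13.68 + 10.527 − 41 = 38.207 °C
Rounded to 0.1 °C: CPT ≈ 38.2 °C

38.2 °C


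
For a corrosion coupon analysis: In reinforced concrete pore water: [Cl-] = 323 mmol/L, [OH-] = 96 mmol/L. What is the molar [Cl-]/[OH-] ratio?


Threshold parameter = [Cl-] / [OH-] (molar basis; both in mmol/L, so units cancel)
Ratio = 323 / 96 = 3.36

3.36


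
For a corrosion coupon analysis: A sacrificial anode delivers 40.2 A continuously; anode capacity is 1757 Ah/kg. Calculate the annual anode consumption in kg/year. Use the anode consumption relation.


Annual consumption = current * hours per year / capacity
Rate = 40.2 * 8760 / 1757 = 200.4 kg/year

200.4 kg/year


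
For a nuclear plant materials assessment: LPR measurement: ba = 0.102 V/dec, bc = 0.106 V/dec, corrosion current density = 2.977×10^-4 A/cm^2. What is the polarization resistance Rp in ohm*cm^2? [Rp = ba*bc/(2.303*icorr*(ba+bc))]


Apply the Stern-Geary equation: Rp = ba*bc / (2.303*icorr*(ba+bc))
ba*bc = 0.102*0.106 = 0.010812
ba+bc = 0.208; 2.303*icorr*(ba+bc) = 2.303*2.977×10^-4*0.208 = 1.4260544×10^-4
Rp = 0.010812 / 1.4260544×10^-4 = 75.8 ohm*cm^2

75.8 ohm*cm^2


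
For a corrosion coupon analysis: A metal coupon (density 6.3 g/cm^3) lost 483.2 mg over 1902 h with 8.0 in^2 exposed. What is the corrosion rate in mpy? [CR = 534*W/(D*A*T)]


Apply the mpy weight-loss relation: CR = 534 * W / (D * A * T)
Numerator: 534 * 483.2 = 258028.8
Denominator: 6.3 * 8.0 * 1902 = 95860.8
CR = 258028.8 / 95860.8 = 2.692 mpy

2.692 mpy


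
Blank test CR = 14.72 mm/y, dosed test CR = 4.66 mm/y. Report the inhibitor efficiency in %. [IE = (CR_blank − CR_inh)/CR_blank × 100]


Apply the inhibitor-efficiency definition: IE = (CR_blank − CR_inh)/CR_blank × 100
IE = (14.72 − 4.66) / 14.72 × 100
IE = 10.06 / 14.72 × 100 = 68.3 %

68.3 %


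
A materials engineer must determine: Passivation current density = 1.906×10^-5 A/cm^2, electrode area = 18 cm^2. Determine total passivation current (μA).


I = i_pass * A, then convert A → μA (×10^6)
I = 1.906×10^-5 * 18 * 10^6 = 343.08 μA

343.08 μA


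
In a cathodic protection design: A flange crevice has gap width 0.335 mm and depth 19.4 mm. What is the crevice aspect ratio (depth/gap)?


Aspect ratio = depth / gap
Ratio = 19.4 / 0.335 = 57.9

57.9


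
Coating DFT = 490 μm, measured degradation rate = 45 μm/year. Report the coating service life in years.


Service life = thickness / degradation rate
Life = 490 / 45 = 10.9 years

10.9 years


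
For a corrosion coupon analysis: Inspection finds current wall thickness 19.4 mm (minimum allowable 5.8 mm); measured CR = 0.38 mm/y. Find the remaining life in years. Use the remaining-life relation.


Apply the remaining-life relation: RL = (t_current − t_min) / CR
RL = (19.4 − 5.8) / 0.38 = 13.6 / 0.38 = 35.8 years

35.8 years


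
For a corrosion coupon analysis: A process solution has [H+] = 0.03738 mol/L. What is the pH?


pH = −log10[H+]
pH = −log10(0.03738) = 1.43

1.43


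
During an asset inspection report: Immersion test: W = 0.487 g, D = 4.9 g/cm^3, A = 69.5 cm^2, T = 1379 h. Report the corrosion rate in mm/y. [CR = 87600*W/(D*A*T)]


Apply the mm/y weight-loss relation: CR = 87600 * W / (D * A * T)
Numerator: 87600 * 0.487 = 42661.2
Denominator: 4.9 * 69.5 * 1379 = 469618.45
CR = 42661.2 / 469618.45 = 0.090842 mm/y

0.090842 mm/y


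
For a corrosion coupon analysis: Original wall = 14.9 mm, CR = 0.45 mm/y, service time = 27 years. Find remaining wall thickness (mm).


Remaining wall = original − CR × time
t = 14.9 − 0.45*27 = 14.9 − 12.15 = 2.75 mm

2.75 mm


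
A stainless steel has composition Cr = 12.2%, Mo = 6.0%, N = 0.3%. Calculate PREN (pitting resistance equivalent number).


Apply the PREN formula: PREN = Cr + 3.3*Mo + 16*N
PREN = 12.2 + 3.3*6.0 + 16*0.3
PREN = 12.2 + 19.8 + 4.8 = 36.8

36.8


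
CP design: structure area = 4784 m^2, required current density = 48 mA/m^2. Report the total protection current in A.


I = area * current density, then convert mA → A (÷1000)
I = 4784 * 48 / 1000 = 229.63 A

229.63 A


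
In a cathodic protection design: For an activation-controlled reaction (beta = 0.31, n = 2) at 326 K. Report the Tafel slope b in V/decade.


Apply the Tafel slope relation: b = 2.303*R*T/(beta*n*F)
Numerator: 2.303 * 8.314 * 326 = 6241.97
Denominator: 0.31 * 2 * 96485 = 59820.7
b = 6241.97 / 59820.7 = 0.104 V/decade

0.104 V/decade


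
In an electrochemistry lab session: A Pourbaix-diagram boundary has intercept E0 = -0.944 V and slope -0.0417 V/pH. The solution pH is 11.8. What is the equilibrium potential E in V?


Apply the Pourbaix line equation: E = E0 + slope*pH
E = -0.944 + (-0.0417)*11.8 = -0.944 + (-0.49206) = -1.43606 V
Rounded to 3 decimal places: E = -1.436 V

-1.436 V


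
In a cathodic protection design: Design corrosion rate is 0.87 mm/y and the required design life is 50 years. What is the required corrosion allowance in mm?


Corrosion allowance = CR × design life
CA = 0.87 * 50 = 43.5 mm

43.5 mm


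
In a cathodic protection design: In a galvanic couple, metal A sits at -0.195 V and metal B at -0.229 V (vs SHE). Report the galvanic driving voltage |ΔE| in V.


Driving voltage is the absolute potential difference.
|ΔE| = |-0.195 − (-0.229)| = 0.034 V

0.034 V


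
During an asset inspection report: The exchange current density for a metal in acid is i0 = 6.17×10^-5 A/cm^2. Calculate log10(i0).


i0 = 6.17×10^-5 A/cm^2
log10(i0) = -4.21

-4.21


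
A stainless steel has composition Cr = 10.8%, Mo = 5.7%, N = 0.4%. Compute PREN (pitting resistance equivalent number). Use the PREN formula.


Apply the PREN formula: PREN = Cr + 3.3*Mo + 16*N
PREN = 10.8 + 3.3*5.7 + 16*0.4
PREN = 10.8 + 18.81 + 6.4 = 36.01

36.01


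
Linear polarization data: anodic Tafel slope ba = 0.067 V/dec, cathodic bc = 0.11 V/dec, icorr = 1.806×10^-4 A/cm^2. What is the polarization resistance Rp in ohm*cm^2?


Apply the Stern-Geary equation: Rp = ba*bc / (2.303*icorr*(ba+bc))
ba*bc = 0.067*0.11 = 0.00737
ba+bc = 0.177; 2.303*icorr*(ba+bc) = 2.303*1.806×10^-4*0.177 = 7.3618159×10^-5
Rp = 0.00737 / 7.3618159×10^-5 = 100.11 ohm*cm^2

100.11 ohm*cm^2


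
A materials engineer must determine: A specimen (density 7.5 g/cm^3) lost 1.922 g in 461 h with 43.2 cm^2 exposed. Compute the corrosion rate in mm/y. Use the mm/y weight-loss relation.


Apply the mm/y weight-loss relation: CR = 87600 * W / (D * A * T)
Numerator: 87600 * 1.922 = 168367.2
Denominator: 7.5 * 43.2 * 461 = 149364.0
CR = 168367.2 / 149364.0 = 1.1272 mm/y

1.1272 mm/y


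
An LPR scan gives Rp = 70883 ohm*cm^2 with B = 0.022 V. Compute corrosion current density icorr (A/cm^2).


Apply the Stern-Geary relation: icorr = B / Rp
icorr = 0.022 / 70883 = 3.104×10^-7 A/cm^2

3.104×10^-7 A/cm^2


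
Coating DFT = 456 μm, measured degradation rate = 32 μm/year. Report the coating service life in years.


Service life = thickness / degradation rate
Life = 456 / 32 = 14.3 years

14.3 years


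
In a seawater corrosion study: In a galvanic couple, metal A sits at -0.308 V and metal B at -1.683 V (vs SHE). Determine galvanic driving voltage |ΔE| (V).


Driving voltage is the absolute potential difference.
|ΔE| = |-0.308 − (-1.683)| = 1.375 V

1.375 V


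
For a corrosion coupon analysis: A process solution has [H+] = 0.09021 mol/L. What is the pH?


pH = −log10[H+]
pH = −log10(0.09021) = 1.04

1.04


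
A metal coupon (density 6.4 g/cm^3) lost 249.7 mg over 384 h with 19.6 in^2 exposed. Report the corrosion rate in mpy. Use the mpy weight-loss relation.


Apply the mpy weight-loss relation: CR = 534 * W / (D * A * T)
Numerator: 534 * 249.7 = 133339.8
Denominator: 6.4 * 19.6 * 384 = 48168.96
CR = 133339.8 / 48168.96 = 2.768 mpy

2.768 mpy


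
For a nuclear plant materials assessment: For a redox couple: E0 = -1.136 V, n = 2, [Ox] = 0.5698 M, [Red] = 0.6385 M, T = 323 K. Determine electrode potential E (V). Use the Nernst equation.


Apply the Nernst equation: E = E0 + (RT/nF)*ln([Ox]/[Red])
Step 1: RT/nF = 8.314*323/(2*96485) = 0.01391627 V
Step 2: [Ox]/[Red] = 0.5698/0.6385 = 0.892404
Step 3: ln(0.892404) = -0.113836
Step 4: correction = 0.01391627 * -0.113836 = -0.002 V
E = -1.136 + -0.002 = -1.138 V

-1.138 V


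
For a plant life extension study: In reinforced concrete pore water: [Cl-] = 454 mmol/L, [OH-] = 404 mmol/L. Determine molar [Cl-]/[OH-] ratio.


Threshold parameter = [Cl-] / [OH-] (molar basis; both in mmol/L, so units cancel)
Ratio = 454 / 404 = 1.12

1.12


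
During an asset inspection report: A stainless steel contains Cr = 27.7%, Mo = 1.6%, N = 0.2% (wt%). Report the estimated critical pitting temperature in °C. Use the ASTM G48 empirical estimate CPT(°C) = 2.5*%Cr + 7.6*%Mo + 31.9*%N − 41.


Apply the ASTM G48 empirical CPT estimate: CPT(°C) = 2.5*%Cr + 7.6*%Mo + 31.9*%N − 41
2.5*27.7 = 69.25; 7.6*1.6 = 12.16; 31.9*0.2 = 6.38
CPT = 69.25 + 12.16 + 6.38 − 41 = 46.79 °C
Rounded to 0.1 °C: CPT ≈ 46.8 °C

46.8 °C


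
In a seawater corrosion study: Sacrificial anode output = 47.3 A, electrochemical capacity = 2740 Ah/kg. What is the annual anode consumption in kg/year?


Annual consumption = current * hours per year / capacity
Rate = 47.3 * 8760 / 2740 = 151.2 kg/year

151.2 kg/year


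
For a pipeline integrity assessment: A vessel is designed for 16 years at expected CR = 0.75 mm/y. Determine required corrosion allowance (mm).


Corrosion allowance = CR × design life
CA = 0.75 * 16 = 12.0 mm

12.0 mm


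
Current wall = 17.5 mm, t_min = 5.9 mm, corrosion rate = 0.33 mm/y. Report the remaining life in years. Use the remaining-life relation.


Apply the remaining-life relation: RL = (t_current − t_min) / CR
RL = (17.5 − 5.9) / 0.33 = 11.6 / 0.33 = 35.2 years

35.2 years


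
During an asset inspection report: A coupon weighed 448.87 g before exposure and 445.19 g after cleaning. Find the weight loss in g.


Weight loss = initial − final
WL = 448.87 − 445.19 = 3.68 g

3.68 g


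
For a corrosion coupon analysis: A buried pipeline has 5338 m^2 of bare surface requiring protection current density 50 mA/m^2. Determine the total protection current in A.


I = area * current density, then convert mA → A (÷1000)
I = 5338 * 50 / 1000 = 266.9 A

266.9 A


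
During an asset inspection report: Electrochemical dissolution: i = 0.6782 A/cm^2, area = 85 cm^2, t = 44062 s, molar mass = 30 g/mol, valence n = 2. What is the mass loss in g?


Apply Faraday's law: m = i*A*t*M / (n*F)
Total charge passed Q = i*A*t = 0.6782*85*44062 = 2540042.114 C
m = Q*M/(n*F) = 2540042.114*30/(2*96485) = 394.887 g

394.887 g


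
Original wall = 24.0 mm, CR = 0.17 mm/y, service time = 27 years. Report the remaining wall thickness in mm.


Remaining wall = original − CR × time
t = 24.0 − 0.17*27 = 24.0 − 4.59 = 19.41 mm

19.41 mm


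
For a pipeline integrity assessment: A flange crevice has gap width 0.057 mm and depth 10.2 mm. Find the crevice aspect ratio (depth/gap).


Aspect ratio = depth / gap
Ratio = 10.2 / 0.057 = 178.9

178.9


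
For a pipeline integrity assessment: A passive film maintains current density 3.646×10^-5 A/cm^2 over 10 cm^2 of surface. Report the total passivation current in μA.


I = i_pass * A, then convert A → μA (×10^6)
I = 3.646×10^-5 * 10 * 10^6 = 364.6 μA

364.6 μA


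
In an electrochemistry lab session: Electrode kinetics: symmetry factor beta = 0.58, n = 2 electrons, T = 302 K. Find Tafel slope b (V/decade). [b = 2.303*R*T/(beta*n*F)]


Apply the Tafel slope relation: b = 2.303*R*T/(beta*n*F)
Numerator: 2.303 * 8.314 * 302 = 5782.44
Denominator: 0.58 * 2 * 96485 = 111922.6
b = 5782.44 / 111922.6 = 0.0517 V/decade

0.0517 V/decade


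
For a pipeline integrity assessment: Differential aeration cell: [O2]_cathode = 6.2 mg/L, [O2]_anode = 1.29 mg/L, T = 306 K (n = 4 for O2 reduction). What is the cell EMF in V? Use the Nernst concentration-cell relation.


Apply the Nernst concentration-cell relation: E = (RT/nF)*ln(C_cathode/C_anode)
RT/nF = 8.314*306/(4*96485) = 0.00659192 V
ln(6.2/1.29) = 1.56991
E = 0.00659192 * 1.56991 = 0.01035 V

0.01035 V


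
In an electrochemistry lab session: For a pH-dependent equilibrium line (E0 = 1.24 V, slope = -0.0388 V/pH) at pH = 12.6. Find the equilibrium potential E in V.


Apply the Pourbaix line equation: E = E0 + slope*pH
E = 1.24 + (-0.0388)*12.6 = 1.24 + (-0.48888) = 0.75112 V
Rounded to 4 decimal places: E = 0.7511 V

0.7511 V


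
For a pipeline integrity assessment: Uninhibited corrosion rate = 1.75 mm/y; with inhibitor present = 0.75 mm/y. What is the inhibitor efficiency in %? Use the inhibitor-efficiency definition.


Apply the inhibitor-efficiency definition: IE = (CR_blank − CR_inh)/CR_blank × 100
IE = (1.75 − 0.75) / 1.75 × 100
IE = 1.0 / 1.75 × 100 = 57.1 %

57.1 %


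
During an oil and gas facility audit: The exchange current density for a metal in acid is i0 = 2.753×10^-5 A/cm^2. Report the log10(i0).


i0 = 2.753×10^-5 A/cm^2
log10(i0) = -4.56

-4.56


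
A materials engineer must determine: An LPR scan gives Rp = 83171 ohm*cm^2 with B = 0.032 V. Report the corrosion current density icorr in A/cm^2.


Apply the Stern-Geary relation: icorr = B / Rp
icorr = 0.032 / 83171 = 3.847×10^-7 A/cm^2

3.847×10^-7 A/cm^2


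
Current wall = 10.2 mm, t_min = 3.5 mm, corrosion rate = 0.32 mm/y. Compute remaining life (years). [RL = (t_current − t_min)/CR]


Apply the remaining-life relation: RL = (t_current − t_min) / CR
RL = (10.2 − 3.5) / 0.32 = 6.7 / 0.32 = 20.9 years

20.9 years


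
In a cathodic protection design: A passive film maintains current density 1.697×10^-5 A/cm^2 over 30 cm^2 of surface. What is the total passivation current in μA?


I = i_pass * A, then convert A → μA (×10^6)
I = 1.697×10^-5 * 30 * 10^6 = 509.1 μA

509.1 μA


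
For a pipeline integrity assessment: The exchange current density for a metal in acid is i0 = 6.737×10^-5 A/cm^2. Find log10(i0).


i0 = 6.737×10^-5 A/cm^2
log10(i0) = -4.172

-4.172


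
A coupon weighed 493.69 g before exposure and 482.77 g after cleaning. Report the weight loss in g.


Weight loss = initial − final
WL = 493.69 − 482.77 = 10.92 g

10.92 g


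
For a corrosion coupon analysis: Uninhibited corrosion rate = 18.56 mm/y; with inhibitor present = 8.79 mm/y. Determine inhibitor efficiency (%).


Apply the inhibitor-efficiency definition: IE = (CR_blank − CR_inh)/CR_blank × 100
IE = (18.56 − 8.79) / 18.56 × 100
IE = 9.77 / 18.56 × 100 = 52.6 %

52.6 %


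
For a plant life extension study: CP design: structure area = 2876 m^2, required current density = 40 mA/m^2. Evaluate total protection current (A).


I = area * current density, then convert mA → A (÷1000)
I = 2876 * 40 / 1000 = 115.04 A

115.04 A


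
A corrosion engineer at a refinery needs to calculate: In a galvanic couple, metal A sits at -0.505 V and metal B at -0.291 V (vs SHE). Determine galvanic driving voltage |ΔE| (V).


Driving voltage is the absolute potential difference.
|ΔE| = |-0.505 − (-0.291)| = 0.214 V

0.214 V


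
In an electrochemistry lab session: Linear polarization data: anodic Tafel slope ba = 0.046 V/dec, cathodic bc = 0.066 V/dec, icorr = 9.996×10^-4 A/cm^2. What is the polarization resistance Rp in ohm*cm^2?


Apply the Stern-Geary equation: Rp = ba*bc / (2.303*icorr*(ba+bc))
ba*bc = 0.046*0.066 = 0.003036
ba+bc = 0.112; 2.303*icorr*(ba+bc) = 2.303*9.996×10^-4*0.112 = 2.5783283×10^-4
Rp = 0.003036 / 2.5783283×10^-4 = 11.8 ohm*cm^2

11.8 ohm*cm^2


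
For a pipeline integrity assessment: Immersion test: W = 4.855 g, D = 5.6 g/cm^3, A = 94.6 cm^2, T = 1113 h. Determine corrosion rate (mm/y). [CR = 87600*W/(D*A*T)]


Apply the mm/y weight-loss relation: CR = 87600 * W / (D * A * T)
Numerator: 87600 * 4.855 = 425298.0
Denominator: 5.6 * 94.6 * 1113 = 589622.88
CR = 425298.0 / 589622.88 = 0.7213 mm/y

0.7213 mm/y


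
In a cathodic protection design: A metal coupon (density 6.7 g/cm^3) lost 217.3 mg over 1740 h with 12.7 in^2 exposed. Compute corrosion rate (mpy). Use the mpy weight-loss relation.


Apply the mpy weight-loss relation: CR = 534 * W / (D * A * T)
Numerator: 534 * 217.3 = 116038.2
Denominator: 6.7 * 12.7 * 1740 = 148056.6
CR = 116038.2 / 148056.6 = 0.78374 mpy

0.78374 mpy


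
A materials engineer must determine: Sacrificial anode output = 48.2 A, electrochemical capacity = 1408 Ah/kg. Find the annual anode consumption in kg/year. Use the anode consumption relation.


Annual consumption = current * hours per year / capacity
Rate = 48.2 * 8760 / 1408 = 299.9 kg/year

299.9 kg/year


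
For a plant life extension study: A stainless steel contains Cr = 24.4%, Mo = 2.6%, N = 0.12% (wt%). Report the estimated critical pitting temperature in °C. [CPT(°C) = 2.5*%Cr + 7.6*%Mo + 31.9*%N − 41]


Apply the ASTM G48 empirical CPT estimate: CPT(°C) = 2.5*%Cr + 7.6*%Mo + 31.9*%N − 41
2.5*24.4 = 61; 7.6*2.6 = 19.76; 31.9*0.12 = 3.828
CPT = 61 + 19.76 + 3.828 − 41 = 43.588 °C
Rounded to 0.1 °C: CPT ≈ 43.6 °C

43.6 °C


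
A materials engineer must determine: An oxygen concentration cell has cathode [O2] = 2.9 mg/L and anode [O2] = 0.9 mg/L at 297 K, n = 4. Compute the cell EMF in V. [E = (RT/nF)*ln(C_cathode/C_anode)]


Apply the Nernst concentration-cell relation: E = (RT/nF)*ln(C_cathode/C_anode)
RT/nF = 8.314*297/(4*96485) = 0.00639804 V
ln(2.9/0.9) = 1.17007
E = 0.00639804 * 1.17007 = 0.00749 V

0.00749 V


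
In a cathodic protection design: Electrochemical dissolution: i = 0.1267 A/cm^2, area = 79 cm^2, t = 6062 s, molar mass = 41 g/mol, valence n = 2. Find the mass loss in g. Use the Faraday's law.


Apply Faraday's law: m = i*A*t*M / (n*F)
Total charge passed Q = i*A*t = 0.1267*79*6062 = 60676.3766 C
m = Q*M/(n*F) = 60676.3766*41/(2*96485) = 12.892 g

12.892 g


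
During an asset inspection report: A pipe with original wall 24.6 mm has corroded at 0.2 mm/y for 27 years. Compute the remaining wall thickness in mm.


Remaining wall = original − CR × time
t = 24.6 − 0.2*27 = 24.6 − 5.4 = 19.2 mm

19.2 mm


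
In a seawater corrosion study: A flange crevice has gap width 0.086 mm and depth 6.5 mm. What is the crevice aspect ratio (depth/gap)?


Aspect ratio = depth / gap
Ratio = 6.5 / 0.086 = 75.6

75.6


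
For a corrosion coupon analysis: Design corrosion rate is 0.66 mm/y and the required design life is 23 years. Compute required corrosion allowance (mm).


Corrosion allowance = CR × design life
CA = 0.66 * 23 = 15.18 mm

15.18 mm


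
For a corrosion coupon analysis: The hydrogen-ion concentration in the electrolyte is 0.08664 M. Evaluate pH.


pH = −log10[H+]
pH = −log10(0.08664) = 1.06

1.06


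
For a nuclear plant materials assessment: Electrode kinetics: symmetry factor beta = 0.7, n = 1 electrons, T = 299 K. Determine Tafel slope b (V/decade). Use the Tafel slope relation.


Apply the Tafel slope relation: b = 2.303*R*T/(beta*n*F)
Numerator: 2.303 * 8.314 * 299 = 5725.0
Denominator: 0.7 * 1 * 96485 = 67539.5
b = 5725.0 / 67539.5 = 0.085 V/decade

0.085 V/decade


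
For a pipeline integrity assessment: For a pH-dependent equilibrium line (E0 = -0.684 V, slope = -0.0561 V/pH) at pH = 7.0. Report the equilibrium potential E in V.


Apply the Pourbaix line equation: E = E0 + slope*pH
E = -0.684 + (-0.0561)*7.0 = -0.684 + (-0.3927) = -1.0767 V
Rounded to 4 decimal places: E = -1.0767 V

-1.0767 V
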